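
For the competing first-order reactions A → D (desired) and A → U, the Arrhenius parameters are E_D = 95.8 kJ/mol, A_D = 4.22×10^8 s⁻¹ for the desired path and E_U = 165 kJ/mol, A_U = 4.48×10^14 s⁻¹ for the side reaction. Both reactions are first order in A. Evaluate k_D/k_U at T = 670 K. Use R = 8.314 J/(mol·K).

k_D/k_U = (A_D/A_U)·exp[−(E_D−E_U)/(RT)] = (A_D/A_U)·exp[(E_U−E_D)/(RT)].
(E_U−E_D)/(RT) = (165−95.8)×10³/(8.314×670) = 69200/5570 = 12.42.
k_D/k_U = (4.22×10^8/4.48×10^14)·exp(12.42) = 9.420×10^-7 × 2.484×10^5 = 0.234.

0.234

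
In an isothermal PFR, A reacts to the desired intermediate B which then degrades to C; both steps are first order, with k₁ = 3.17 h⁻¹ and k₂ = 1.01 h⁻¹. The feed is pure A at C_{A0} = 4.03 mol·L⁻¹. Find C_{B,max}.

2.36 mol·L⁻¹

For a first-order series the maximum intermediate yield is C_{B,max}/C_{A0} = (k₁/k₂)^[k₂/(k₂−k₁)].
= (3.17/1.01)^(1.01/(1.01−3.17)) = (3.139)^(-0.4676) = 0.5858.
C_{B,max} = 0.5858×4.03 = 2.36 mol·L⁻¹.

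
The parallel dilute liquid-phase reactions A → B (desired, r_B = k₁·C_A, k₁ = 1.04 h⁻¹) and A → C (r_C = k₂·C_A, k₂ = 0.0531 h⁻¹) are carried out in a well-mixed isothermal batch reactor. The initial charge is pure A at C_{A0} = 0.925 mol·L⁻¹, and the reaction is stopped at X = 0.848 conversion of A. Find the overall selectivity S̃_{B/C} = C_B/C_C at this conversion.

C_A = C_{A0}(1−X) = 0.1406 mol·L⁻¹.
Both paths are first order in A, so the instantaneous fraction to B is constant: dC_B/d(−C_A) = k₁/(k₁+k₂) = 0.9514.
C_B = 0.9514·(C_{A0}−C_A) = 0.9514×0.7844 = 0.746 mol·L⁻¹.
C_C = (C_{A0}−C_A)−C_B = 0.03810 mol·L⁻¹; S̃_{B/C} = 0.7463/0.03810 = 19.6.

19.6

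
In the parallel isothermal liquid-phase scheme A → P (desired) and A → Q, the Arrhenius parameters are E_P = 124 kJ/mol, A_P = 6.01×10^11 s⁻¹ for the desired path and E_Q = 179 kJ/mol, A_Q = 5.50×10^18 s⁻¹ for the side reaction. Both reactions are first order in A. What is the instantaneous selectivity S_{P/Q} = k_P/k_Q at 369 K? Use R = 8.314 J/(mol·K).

6.67

k_P/k_Q = (A_P/A_Q)·exp[−(E_P−E_Q)/(RT)] = (A_P/A_Q)·exp[(E_Q−E_P)/(RT)].
(E_Q−E_P)/(RT) = (179−124)×10³/(8.314×369) = 55000/3068 = 17.93.
k_P/k_Q = (6.01×10^11/5.50×10^18)·exp(17.93) = 1.093×10^-7 × 6.108×10^7 = 6.67.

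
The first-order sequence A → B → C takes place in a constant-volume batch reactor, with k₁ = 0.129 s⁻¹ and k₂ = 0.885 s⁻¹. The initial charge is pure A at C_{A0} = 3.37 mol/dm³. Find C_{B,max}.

Evaluating C_B at t_opt = ln(k₂/k₁)/(k₂−k₁) gives C_{B,max}/C_{A0} = (k₁/k₂)^[k₂/(k₂−k₁)].
= (0.129/0.885)^(0.885/(0.885−0.129)) = (0.1458)^(1.171) = 0.1049.
C_{B,max} = 0.1049×3.37 = 0.354 mol/dm³.

0.354 mol/dm³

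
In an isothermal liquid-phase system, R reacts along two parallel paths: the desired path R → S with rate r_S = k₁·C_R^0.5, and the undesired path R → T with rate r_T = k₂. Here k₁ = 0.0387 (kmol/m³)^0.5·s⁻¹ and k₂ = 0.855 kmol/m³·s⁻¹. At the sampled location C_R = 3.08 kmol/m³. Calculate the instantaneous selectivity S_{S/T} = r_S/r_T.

S_{S/T} = r_S/r_T = (k₁·C_R^0.5)/(k₂) = (k₁/k₂)·C_R^0.5.
= (0.0387×3.080^0.5) / (0.855) = 0.06792/0.8550 = 0.0794.
Since the desired path is higher order in R, keeping C_R high (PFR or concentrated feed) favours S.

0.0794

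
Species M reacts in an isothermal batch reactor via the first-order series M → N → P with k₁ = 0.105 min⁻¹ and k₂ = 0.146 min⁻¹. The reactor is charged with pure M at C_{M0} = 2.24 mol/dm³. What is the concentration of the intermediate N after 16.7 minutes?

0.492 mol/dm³

The intermediate concentration in a first-order A→B→C sequence is C_N = k₁C_{M0}(e^(−k₁t) − e^(−k₂t))/(k₂−k₁).
e^(−k₁t) = e^(−0.105×16.7) = e^(−1.753) = 0.1732; e^(−k₂t) = e^(−2.438) = 0.08732.
C_N = 0.105×2.24/(0.146−0.105) × (0.1732−0.08732) = 5.737×0.08585 = 0.4925 mol/dm³.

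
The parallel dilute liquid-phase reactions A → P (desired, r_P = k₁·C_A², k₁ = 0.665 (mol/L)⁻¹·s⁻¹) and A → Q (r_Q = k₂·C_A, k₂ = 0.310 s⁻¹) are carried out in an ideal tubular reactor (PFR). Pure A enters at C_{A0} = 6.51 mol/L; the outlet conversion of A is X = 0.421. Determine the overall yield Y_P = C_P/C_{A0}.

0.385

C_A = C_{A0}(1−X) = 3.769 mol/L.
Along a PFR/batch, dC_Q/dC_A = −r_Q/(r_P+r_Q) = −k₂/(k₂+k₁·C_A).
Integrating from C_{A0} to C_A: C_Q = (0.310/0.665)·ln[(0.310+0.665·6.51)/(0.310+0.665·3.77)] = 0.4662·ln(4.639/2.817) = 0.2326 mol/L.
Then C_P = (C_{A0}−C_A) − C_Q = 2.741 − 0.2326 = 2.508 mol/L.
Y_P = C_P/C_{A0} = 2.508/6.51 = 0.385.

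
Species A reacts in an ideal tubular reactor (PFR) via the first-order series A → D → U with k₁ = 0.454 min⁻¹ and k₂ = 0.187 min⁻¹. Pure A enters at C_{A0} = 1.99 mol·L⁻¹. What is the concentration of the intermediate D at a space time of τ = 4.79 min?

Solving the coupled first-order balances gives C_D(τ) = [k₁/(k₂−k₁)]·C_{A0}·(e^(−k₁τ) − e^(−k₂τ)).
e^(−k₁τ) = e^(−0.454×4.79) = e^(−2.175) = 0.1136; e^(−k₂τ) = e^(−0.8957) = 0.4083.
C_D = 0.454×1.99/(0.187−0.454) × (0.1136−0.4083) = (-3.384)×(-0.2947) = 0.9971 mol·L⁻¹.

0.997 mol·L⁻¹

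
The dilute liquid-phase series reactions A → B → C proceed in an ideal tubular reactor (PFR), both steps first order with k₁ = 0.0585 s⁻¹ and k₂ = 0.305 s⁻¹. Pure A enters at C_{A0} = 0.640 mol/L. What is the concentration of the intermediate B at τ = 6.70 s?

0.0830 mol/L

The intermediate concentration in a first-order A→B→C sequence is C_B = k₁C_{A0}(e^(−k₁τ) − e^(−k₂τ))/(k₂−k₁).
e^(−k₁τ) = e^(−0.0585×6.70) = e^(−0.3920) = 0.6757; e^(−k₂τ) = e^(−2.043) = 0.1296.
C_B = 0.0585×0.640/(0.305−0.0585) × (0.6757−0.1296) = 0.1519×0.5462 = 0.08295 mol/L.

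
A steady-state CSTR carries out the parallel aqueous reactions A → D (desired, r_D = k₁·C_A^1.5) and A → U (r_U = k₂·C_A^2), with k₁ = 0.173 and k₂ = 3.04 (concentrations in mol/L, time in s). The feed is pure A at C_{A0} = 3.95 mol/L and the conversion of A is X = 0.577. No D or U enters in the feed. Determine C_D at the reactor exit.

Exit C_A = C_{A0}(1−X) = 3.95×0.423 = 1.671 mol/L.
Rates in a CSTR are evaluated at the outlet concentration: r_D = 0.173×1.671^1.5 = 0.3736, r_U = 3.04×1.671^2 = 8.487.
Fraction of consumed A going to D: r_D/(r_D+r_U) = 0.04217.
C_D = 0.04217·C_{A0}·X = 0.04217×3.95×0.577 = 0.0961 mol/L.

0.0961 mol/L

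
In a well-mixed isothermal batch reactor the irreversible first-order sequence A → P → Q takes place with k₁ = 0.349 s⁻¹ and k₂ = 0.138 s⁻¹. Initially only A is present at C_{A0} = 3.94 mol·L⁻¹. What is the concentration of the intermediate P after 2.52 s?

Solving the coupled first-order balances gives C_P(t) = [k₁/(k₂−k₁)]·C_{A0}·(e^(−k₁t) − e^(−k₂t)).
e^(−k₁t) = e^(−0.349×2.52) = e^(−0.8795) = 0.4150; e^(−k₂t) = e^(−0.3478) = 0.7063.
C_P = 0.349×3.94/(0.138−0.349) × (0.4150−0.7063) = (-6.517)×(-0.2913) = 1.898 mol·L⁻¹.

1.90 mol·L⁻¹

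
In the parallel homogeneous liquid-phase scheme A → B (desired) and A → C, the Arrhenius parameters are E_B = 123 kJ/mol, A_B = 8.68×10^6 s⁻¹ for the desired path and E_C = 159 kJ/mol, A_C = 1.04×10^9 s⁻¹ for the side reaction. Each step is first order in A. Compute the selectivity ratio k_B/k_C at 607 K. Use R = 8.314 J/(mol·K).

10.5

With equal orders, S_{B/C} = k_B/k_C = (A_B/A_C)·exp[(E_C−E_B)/(RT)].
(E_C−E_B)/(RT) = (159−123)×10³/(8.314×607) = 36000/5047 = 7.134.
k_B/k_C = (8.68×10^6/1.04×10^9)·exp(7.134) = 0.008346 × 1253 = 10.5.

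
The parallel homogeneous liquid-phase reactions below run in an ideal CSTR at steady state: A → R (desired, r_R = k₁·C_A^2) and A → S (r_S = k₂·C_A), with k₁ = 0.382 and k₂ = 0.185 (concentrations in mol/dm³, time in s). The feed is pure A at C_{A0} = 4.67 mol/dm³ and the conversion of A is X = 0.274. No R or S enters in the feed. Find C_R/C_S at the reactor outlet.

Exit C_A = C_{A0}(1−X) = 4.67×0.726 = 3.390 mol/dm³.
In a CSTR the entire volume is at exit conditions, so r_R = 0.382×3.390^2 = 4.391 and r_S = 0.185×3.390 = 0.6272.
Overall selectivity = C_R/C_S = r_Rτ/(r_Sτ) = r_R/r_S = 7.00.

7.00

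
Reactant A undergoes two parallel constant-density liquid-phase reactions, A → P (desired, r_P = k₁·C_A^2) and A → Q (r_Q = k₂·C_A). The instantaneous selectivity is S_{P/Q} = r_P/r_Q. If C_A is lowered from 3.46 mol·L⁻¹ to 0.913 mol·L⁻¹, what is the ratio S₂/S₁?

0.264

S_{P/Q} = (k₁/k₂)·C_A, so S₂/S₁ = (C_{A,2}/C_{A,1}).
= 0.913/3.46 = 0.264.
Selectivity toward P falls as C_A falls — high-concentration operation is favoured.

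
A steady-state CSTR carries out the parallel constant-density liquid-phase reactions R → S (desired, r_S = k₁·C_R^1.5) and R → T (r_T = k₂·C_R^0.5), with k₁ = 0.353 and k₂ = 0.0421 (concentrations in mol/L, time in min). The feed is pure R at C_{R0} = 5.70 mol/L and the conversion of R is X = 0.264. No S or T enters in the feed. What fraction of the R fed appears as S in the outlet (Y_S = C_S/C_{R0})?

0.257

Exit C_R = C_{R0}(1−X) = 5.70×0.736 = 4.195 mol/L.
In a CSTR the entire volume is at exit conditions, so r_S = 0.353×4.195^1.5 = 3.033 and r_T = 0.0421×4.195^0.5 = 0.08623.
Fraction of consumed R going to S: r_S/(r_S+r_T) = 0.9724.
C_S = 0.9724·C_{R0}·X = 0.9724×5.70×0.264 = 1.46 mol/L; Y_S = C_S/C_{R0} = 0.257.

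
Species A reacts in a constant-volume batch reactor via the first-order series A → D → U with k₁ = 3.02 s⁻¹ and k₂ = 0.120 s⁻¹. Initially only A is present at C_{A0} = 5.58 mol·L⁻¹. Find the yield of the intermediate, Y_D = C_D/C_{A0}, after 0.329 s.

For first-order series with pure A initially, C_D(t) = k₁C_{A0}/(k₂−k₁)·(e^(−k₁t) − e^(−k₂t)).
e^(−k₁t) = e^(−3.02×0.329) = e^(−0.9936) = 0.3702; e^(−k₂t) = e^(−0.03948) = 0.9613.
C_D = 3.02×5.58/(0.120−3.02) × (0.3702−0.9613) = (-5.811)×(-0.5910) = 3.434 mol·L⁻¹.
Y_D = C_D/C_{A0} = 3.434/5.58 = 0.615.

0.615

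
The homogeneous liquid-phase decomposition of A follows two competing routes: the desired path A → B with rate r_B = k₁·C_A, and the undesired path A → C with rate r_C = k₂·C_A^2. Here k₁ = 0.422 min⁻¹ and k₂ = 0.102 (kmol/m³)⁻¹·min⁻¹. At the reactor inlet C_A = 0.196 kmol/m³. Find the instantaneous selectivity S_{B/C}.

21.1

S_{B/C} = r_B/r_C = (k₁·C_A)/(k₂·C_A^2) = (k₁/k₂)·C_A⁻¹.
= (0.422×0.1960) / (0.102×0.1960^2) = 0.08271/0.003918 = 21.1.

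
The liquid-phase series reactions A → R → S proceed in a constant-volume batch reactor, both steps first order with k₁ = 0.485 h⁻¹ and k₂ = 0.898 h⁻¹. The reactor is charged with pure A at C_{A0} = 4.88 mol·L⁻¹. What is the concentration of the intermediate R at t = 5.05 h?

Solving the coupled first-order balances gives C_R(t) = [k₁/(k₂−k₁)]·C_{A0}·(e^(−k₁t) − e^(−k₂t)).
e^(−k₁t) = e^(−0.485×5.05) = e^(−2.449) = 0.08636; e^(−k₂t) = e^(−4.535) = 0.01073.
C_R = 0.485×4.88/(0.898−0.485) × (0.08636−0.01073) = 5.731×0.07563 = 0.4334 mol·L⁻¹.

0.433 mol·L⁻¹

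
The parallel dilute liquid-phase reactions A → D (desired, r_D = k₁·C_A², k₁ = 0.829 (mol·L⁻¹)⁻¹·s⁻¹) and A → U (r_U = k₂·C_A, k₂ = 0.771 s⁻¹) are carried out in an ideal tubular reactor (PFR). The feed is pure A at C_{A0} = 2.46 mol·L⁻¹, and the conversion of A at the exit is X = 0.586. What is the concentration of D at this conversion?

C_A = C_{A0}(1−X) = 1.018 mol·L⁻¹.
Along a PFR/batch, dC_U/dC_A = −r_U/(r_D+r_U) = −k₂/(k₂+k₁·C_A).
Integrating from C_{A0} to C_A: C_U = (0.771/0.829)·ln[(0.771+0.829·2.46)/(0.771+0.829·1.02)] = 0.9300·ln(2.810/1.615) = 0.5150 mol·L⁻¹.
Then C_D = (C_{A0}−C_A) − C_U = 1.442 − 0.5150 = 0.9265 mol·L⁻¹.

0.927 mol·L⁻¹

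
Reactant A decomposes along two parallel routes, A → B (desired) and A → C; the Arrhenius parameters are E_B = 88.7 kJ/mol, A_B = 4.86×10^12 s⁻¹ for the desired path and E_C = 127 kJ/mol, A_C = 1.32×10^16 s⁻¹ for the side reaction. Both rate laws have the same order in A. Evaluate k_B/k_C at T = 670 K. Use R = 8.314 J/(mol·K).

0.357

With equal orders, S_{B/C} = k_B/k_C = (A_B/A_C)·exp[(E_C−E_B)/(RT)].
(E_C−E_B)/(RT) = (127−88.7)×10³/(8.314×670) = 38300/5570 = 6.876.
k_B/k_C = (4.86×10^12/1.32×10^16)·exp(6.876) = 3.682×10^-4 × 968.4 = 0.357.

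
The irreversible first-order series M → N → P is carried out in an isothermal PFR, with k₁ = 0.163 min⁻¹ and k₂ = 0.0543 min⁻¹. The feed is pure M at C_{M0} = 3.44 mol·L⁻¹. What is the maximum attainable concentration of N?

At the optimum, C_{N,max}/C_{M0} = (k₁/k₂)^[k₂/(k₂−k₁)].
= (0.163/0.0543)^(0.0543/(0.0543−0.163)) = (3.002)^(-0.4995) = 0.5775.
C_{N,max} = 0.5775×3.44 = 1.99 mol·L⁻¹.

1.99 mol·L⁻¹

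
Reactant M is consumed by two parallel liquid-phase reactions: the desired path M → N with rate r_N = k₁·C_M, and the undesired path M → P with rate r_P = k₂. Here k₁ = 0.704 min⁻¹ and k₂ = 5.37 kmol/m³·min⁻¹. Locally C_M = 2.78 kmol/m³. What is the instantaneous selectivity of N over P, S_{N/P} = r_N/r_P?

S_{N/P} = r_N/r_P = (k₁·C_M)/(k₂) = (k₁/k₂)·C_M.
= (0.704×2.780) / (5.37) = 1.957/5.370 = 0.364.
Since the desired path is higher order in M, keeping C_M high (PFR or concentrated feed) favours N.

0.364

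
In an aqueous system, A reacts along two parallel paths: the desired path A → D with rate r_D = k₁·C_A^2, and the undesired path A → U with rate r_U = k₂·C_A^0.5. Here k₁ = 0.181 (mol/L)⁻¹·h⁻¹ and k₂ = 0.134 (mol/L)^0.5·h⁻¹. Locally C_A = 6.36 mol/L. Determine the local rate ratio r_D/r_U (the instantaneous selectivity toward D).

S_{D/U} = r_D/r_U = (k₁·C_A^2)/(k₂·C_A^0.5) = (k₁/k₂)·C_A^1.5.
= (0.181×6.360^2) / (0.134×6.360^0.5) = 7.321/0.3379 = 21.7.

21.7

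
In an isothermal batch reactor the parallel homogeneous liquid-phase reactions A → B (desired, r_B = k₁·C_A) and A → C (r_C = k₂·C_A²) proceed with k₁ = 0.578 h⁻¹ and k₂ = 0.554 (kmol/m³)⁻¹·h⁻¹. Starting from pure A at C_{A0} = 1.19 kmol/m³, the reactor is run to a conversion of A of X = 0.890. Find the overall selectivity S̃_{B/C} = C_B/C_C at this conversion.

1.73

C_A = C_{A0}(1−X) = 0.1309 kmol/m³.
Along a PFR/batch, dC_B/dC_A = −r_B/(r_B+r_C) = −k₁/(k₁+k₂·C_A).
Integrating from C_{A0} to C_A: C_B = (0.578/0.554)·ln[(0.578+0.554·1.19)/(0.578+0.554·0.131)] = 1.043·ln(1.237/0.6505) = 0.6707 kmol/m³.
C_C = (C_{A0}−C_A)−C_B = 0.3884 kmol/m³; S̃_{B/C} = 0.6707/0.3884 = 1.73.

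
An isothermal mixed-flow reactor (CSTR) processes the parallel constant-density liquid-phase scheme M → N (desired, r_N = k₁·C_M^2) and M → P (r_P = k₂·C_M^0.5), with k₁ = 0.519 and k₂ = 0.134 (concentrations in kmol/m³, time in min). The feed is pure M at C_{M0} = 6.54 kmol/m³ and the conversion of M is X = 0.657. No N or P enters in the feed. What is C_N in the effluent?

3.99 kmol/m³

Exit C_M = C_{M0}(1−X) = 6.54×0.343 = 2.243 kmol/m³.
A CSTR operates uniformly at the exit composition, giving r_N = 2.612 and r_P = 0.2007 (each k·C_M^n at C_M = 2.243).
Fraction of consumed M going to N: r_N/(r_N+r_P) = 0.9286.
C_N = 0.9286·C_{M0}·X = 0.9286×6.54×0.657 = 3.99 kmol/m³.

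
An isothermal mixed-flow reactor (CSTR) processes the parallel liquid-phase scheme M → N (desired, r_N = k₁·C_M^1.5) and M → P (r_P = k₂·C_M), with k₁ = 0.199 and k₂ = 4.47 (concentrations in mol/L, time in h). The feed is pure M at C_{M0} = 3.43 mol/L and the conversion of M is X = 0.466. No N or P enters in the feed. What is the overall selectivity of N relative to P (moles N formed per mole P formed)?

0.0603

Exit C_M = C_{M0}(1−X) = 3.43×0.534 = 1.832 mol/L.
In a CSTR the entire volume is at exit conditions, so r_N = 0.199×1.832^1.5 = 0.4933 and r_P = 4.47×1.832 = 8.187.
Overall selectivity = C_N/C_P = r_Nτ/(r_Pτ) = r_N/r_P = 0.0603.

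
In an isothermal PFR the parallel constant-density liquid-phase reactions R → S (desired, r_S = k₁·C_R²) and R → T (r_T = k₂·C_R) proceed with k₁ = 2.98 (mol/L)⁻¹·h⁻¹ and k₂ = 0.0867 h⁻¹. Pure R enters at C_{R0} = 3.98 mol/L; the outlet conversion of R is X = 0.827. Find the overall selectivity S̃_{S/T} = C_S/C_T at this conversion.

C_R = C_{R0}(1−X) = 0.6885 mol/L.
Along a PFR/batch, dC_T/dC_R = −r_T/(r_S+r_T) = −k₂/(k₂+k₁·C_R).
Integrating from C_{R0} to C_R: C_T = (0.0867/2.98)·ln[(0.0867+2.98·3.98)/(0.0867+2.98·0.689)] = 0.02909·ln(11.95/2.139) = 0.05005 mol/L.
Then C_S = (C_{R0}−C_R) − C_T = 3.291 − 0.05005 = 3.241 mol/L.
S̃_{S/T} = C_S/C_T = 3.241/0.05005 = 64.8.

64.8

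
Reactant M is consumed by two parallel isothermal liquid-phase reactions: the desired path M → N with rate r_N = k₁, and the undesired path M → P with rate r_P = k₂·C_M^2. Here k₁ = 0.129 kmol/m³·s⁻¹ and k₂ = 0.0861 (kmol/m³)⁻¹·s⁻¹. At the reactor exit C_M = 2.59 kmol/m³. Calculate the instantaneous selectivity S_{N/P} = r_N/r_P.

S_{N/P} = r_N/r_P = (k₁)/(k₂·C_M^2) = (k₁/k₂)·C_M^-2.
= (0.129) / (0.0861×2.590^2) = 0.1290/0.5776 = 0.223.
The undesired path is higher order in M, so low C_M (CSTR or dilute feed) favours N.

0.223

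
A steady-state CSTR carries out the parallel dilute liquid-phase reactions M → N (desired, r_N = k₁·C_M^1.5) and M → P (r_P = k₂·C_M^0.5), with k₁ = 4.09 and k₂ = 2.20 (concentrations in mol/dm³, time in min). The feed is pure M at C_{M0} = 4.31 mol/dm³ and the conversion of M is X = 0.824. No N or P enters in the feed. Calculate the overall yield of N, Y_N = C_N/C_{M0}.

0.482

Exit C_M = C_{M0}(1−X) = 4.31×0.176 = 0.7586 mol/dm³.
A CSTR operates uniformly at the exit composition, giving r_N = 2.702 and r_P = 1.916 (each k·C_M^n at C_M = 0.7586).
Fraction of consumed M going to N: r_N/(r_N+r_P) = 0.5851.
C_N = 0.5851·C_{M0}·X = 0.5851×4.31×0.824 = 2.08 mol/dm³; Y_N = C_N/C_{M0} = 0.482.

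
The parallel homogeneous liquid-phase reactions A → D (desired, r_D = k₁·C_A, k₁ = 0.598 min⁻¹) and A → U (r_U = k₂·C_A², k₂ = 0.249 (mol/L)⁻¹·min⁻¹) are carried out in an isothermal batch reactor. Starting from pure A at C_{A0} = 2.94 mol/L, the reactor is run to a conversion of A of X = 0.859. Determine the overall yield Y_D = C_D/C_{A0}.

C_A = C_{A0}(1−X) = 0.4145 mol/L.
Along a PFR/batch, dC_D/dC_A = −r_D/(r_D+r_U) = −k₁/(k₁+k₂·C_A).
Integrating from C_{A0} to C_A: C_D = (0.598/0.249)·ln[(0.598+0.249·2.94)/(0.598+0.249·0.415)] = 2.402·ln(1.330/0.7012) = 1.537 mol/L.
Y_D = C_D/C_{A0} = 1.537/2.94 = 0.523.

0.523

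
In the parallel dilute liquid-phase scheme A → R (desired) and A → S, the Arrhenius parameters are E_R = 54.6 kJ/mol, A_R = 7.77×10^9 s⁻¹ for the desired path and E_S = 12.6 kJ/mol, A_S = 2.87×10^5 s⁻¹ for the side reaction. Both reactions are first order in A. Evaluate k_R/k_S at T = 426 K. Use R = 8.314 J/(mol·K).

k_R/k_S = (A_R/A_S)·exp[−(E_R−E_S)/(RT)] = (A_R/A_S)·exp[(E_S−E_R)/(RT)].
(E_S−E_R)/(RT) = (12.6−54.6)×10³/(8.314×426) = -42000/3542 = -11.86.
k_R/k_S = (7.77×10^9/2.87×10^5)·exp(-11.86) = 27073 × 7.078×10^-6 = 0.192.
Since E_R > E_S, raising the temperature improves selectivity toward R.

0.192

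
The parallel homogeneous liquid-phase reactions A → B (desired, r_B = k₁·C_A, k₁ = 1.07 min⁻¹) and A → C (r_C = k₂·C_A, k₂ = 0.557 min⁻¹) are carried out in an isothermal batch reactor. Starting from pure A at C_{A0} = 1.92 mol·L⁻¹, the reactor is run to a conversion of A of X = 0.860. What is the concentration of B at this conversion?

C_A = C_{A0}(1−X) = 0.2688 mol·L⁻¹.
Both paths are first order in A, so the instantaneous fraction to B is constant: dC_B/d(−C_A) = k₁/(k₁+k₂) = 0.6577.
C_B = 0.6577·(C_{A0}−C_A) = 0.6577×1.651 = 1.09 mol·L⁻¹.

1.09 mol·L⁻¹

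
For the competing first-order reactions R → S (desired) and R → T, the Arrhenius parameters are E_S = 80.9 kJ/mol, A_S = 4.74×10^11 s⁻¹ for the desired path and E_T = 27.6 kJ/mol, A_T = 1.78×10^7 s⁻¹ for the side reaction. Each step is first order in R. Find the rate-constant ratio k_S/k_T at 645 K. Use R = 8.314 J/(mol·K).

k_S/k_T = (A_S/A_T)·exp[−(E_S−E_T)/(RT)] = (A_S/A_T)·exp[(E_T−E_S)/(RT)].
(E_T−E_S)/(RT) = (27.6−80.9)×10³/(8.314×645) = -53300/5363 = -9.939.
k_S/k_T = (4.74×10^11/1.78×10^7)·exp(-9.939) = 26629 × 4.824×10^-5 = 1.28.
Since E_S > E_T, raising the temperature improves selectivity toward S.

1.28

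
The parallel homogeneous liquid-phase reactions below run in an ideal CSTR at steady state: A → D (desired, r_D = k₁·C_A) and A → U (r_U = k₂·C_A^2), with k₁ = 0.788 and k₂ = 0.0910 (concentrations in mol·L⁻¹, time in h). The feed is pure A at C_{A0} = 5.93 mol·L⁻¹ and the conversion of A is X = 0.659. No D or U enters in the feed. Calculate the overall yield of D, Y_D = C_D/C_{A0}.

0.534

Exit C_A = C_{A0}(1−X) = 5.93×0.341 = 2.022 mol·L⁻¹.
A CSTR operates uniformly at the exit composition, giving r_D = 1.593 and r_U = 0.3721 (each k·C_A^n at C_A = 2.022).
Fraction of consumed A going to D: r_D/(r_D+r_U) = 0.8107.
C_D = 0.8107·C_{A0}·X = 0.8107×5.93×0.659 = 3.17 mol·L⁻¹; Y_D = C_D/C_{A0} = 0.534.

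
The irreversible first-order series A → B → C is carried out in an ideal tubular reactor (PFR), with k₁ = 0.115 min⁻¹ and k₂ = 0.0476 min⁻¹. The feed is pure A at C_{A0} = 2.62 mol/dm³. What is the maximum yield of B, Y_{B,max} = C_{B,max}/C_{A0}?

At the optimum, C_{B,max}/C_{A0} = (k₁/k₂)^[k₂/(k₂−k₁)].
= (0.115/0.0476)^(0.0476/(0.0476−0.115)) = (2.416)^(-0.7062) = 0.5364.

0.536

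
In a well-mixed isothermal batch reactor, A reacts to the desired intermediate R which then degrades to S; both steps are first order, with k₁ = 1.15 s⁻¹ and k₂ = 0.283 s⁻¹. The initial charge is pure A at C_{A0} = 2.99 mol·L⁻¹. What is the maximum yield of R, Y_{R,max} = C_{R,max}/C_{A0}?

For a first-order series the maximum intermediate yield is C_{R,max}/C_{A0} = (k₁/k₂)^[k₂/(k₂−k₁)].
= (1.15/0.283)^(0.283/(0.283−1.15)) = (4.064)^(-0.3264) = 0.6328.

0.633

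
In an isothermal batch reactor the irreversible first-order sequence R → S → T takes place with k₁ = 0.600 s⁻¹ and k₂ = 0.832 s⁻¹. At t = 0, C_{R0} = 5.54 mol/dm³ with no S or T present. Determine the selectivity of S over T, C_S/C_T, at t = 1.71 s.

Solving the coupled first-order balances gives C_S(t) = [k₁/(k₂−k₁)]·C_{R0}·(e^(−k₁t) − e^(−k₂t)).
e^(−k₁t) = e^(−0.600×1.71) = e^(−1.026) = 0.3584; e^(−k₂t) = e^(−1.423) = 0.2411.
C_S = 0.600×5.54/(0.832−0.600) × (0.3584−0.2411) = 14.33×0.1174 = 1.682 mol/dm³.
C_R = C_{R0}e^(−k₁t) = 1.986 mol/dm³, so C_T = C_{R0}−C_R−C_S = 1.872 mol/dm³; C_S/C_T = 0.898.

0.898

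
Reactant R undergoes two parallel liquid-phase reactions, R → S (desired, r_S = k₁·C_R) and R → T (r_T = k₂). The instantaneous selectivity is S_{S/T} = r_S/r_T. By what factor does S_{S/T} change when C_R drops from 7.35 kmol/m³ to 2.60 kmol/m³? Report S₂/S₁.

0.354

S_{S/T} = (k₁/k₂)·C_R, so S₂/S₁ = (C_{R,2}/C_{R,1}).
= 2.60/7.35 = 0.354.
Selectivity toward S falls as C_R falls — high-concentration operation is favoured.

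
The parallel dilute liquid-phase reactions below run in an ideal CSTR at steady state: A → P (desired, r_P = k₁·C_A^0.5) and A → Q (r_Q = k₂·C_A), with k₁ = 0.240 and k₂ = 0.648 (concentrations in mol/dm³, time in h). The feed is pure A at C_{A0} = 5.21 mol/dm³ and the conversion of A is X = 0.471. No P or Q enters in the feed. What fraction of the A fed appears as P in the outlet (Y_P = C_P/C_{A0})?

0.0859

Exit C_A = C_{A0}(1−X) = 5.21×0.529 = 2.756 mol/dm³.
In a CSTR the entire volume is at exit conditions, so r_P = 0.240×2.756^0.5 = 0.3984 and r_Q = 0.648×2.756 = 1.786.
Fraction of consumed A going to P: r_P/(r_P+r_Q) = 0.1824.
C_P = 0.1824·C_{A0}·X = 0.1824×5.21×0.471 = 0.448 mol/dm³; Y_P = C_P/C_{A0} = 0.0859.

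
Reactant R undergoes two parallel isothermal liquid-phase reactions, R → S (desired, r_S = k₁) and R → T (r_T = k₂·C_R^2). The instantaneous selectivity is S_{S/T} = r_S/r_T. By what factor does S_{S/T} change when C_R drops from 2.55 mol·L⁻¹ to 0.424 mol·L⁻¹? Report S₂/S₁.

36.2

S_{S/T} = (k₁/k₂)·C_R^-2, so S₂/S₁ = (C_{R,2}/C_{R,1})^-2.
= (0.424/2.55)^(-2) = (0.1663)^(-2) = 36.2.
Selectivity toward S rises as C_R falls — low-concentration operation is favoured.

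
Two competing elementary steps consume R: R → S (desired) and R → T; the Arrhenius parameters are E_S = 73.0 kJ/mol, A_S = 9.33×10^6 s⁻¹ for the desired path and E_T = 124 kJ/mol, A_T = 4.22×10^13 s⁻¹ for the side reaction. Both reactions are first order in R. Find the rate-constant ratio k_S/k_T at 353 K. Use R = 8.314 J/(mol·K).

7.79

Since both paths have the same order in R, the concentration cancels and S_{S/T} = k_S/k_T = (A_S/A_T)·exp[(E_T−E_S)/(RT)].
(E_T−E_S)/(RT) = (124−73.0)×10³/(8.314×353) = 51000/2935 = 17.38.
k_S/k_T = (9.33×10^6/4.22×10^13)·exp(17.38) = 2.211×10^-7 × 3.523×10^7 = 7.79.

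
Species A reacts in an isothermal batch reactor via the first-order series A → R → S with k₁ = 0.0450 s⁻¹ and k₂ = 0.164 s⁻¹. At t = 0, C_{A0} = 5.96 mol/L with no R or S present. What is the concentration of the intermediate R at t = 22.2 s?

0.771 mol/L

Solving the coupled first-order balances gives C_R(t) = [k₁/(k₂−k₁)]·C_{A0}·(e^(−k₁t) − e^(−k₂t)).
e^(−k₁t) = e^(−0.0450×22.2) = e^(−0.9990) = 0.3682; e^(−k₂t) = e^(−3.641) = 0.02623.
C_R = 0.0450×5.96/(0.164−0.0450) × (0.3682−0.02623) = 2.254×0.3420 = 0.7708 mol/L.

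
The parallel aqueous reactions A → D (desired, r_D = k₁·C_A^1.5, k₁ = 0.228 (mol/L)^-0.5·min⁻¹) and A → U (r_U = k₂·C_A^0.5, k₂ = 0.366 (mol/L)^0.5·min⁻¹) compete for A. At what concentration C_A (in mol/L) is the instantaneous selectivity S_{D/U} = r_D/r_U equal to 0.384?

0.616 mol/L

S_{D/U} = (k₁/k₂)·C_A ⇒ C_A = S·k₂/k₁.
= 0.384×0.366/0.228 = 0.616 mol/L.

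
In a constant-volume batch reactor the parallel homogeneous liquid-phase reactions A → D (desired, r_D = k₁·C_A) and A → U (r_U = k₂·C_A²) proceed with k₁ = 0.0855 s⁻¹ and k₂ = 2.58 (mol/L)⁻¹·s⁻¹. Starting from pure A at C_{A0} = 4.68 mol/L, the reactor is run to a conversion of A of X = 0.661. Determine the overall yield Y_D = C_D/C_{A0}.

0.00756

C_A = C_{A0}(1−X) = 1.587 mol/L.
Along a PFR/batch, dC_D/dC_A = −r_D/(r_D+r_U) = −k₁/(k₁+k₂·C_A).
Integrating from C_{A0} to C_A: C_D = (0.0855/2.58)·ln[(0.0855+2.58·4.68)/(0.0855+2.58·1.59)] = 0.03314·ln(12.16/4.179) = 0.03540 mol/L.
Y_D = C_D/C_{A0} = 0.03540/4.68 = 0.00756.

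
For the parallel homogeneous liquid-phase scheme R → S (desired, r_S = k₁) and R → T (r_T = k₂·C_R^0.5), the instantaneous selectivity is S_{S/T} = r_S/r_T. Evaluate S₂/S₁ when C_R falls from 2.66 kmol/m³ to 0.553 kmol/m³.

2.19

S_{S/T} = (k₁/k₂)·C_R^-0.5, so S₂/S₁ = (C_{R,2}/C_{R,1})^-0.5.
= (0.553/2.66)^(-0.5) = (0.2079)^(-0.5) = 2.19.
Selectivity toward S rises as C_R falls — low-concentration operation is favoured.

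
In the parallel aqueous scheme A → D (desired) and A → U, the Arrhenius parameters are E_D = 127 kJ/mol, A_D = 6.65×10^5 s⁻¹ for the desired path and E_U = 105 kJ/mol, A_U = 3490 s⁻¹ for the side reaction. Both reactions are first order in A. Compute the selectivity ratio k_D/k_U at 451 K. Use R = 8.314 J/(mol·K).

0.539

With equal orders, S_{D/U} = k_D/k_U = (A_D/A_U)·exp[(E_U−E_D)/(RT)].
(E_U−E_D)/(RT) = (105−127)×10³/(8.314×451) = -22000/3750 = -5.867.
k_D/k_U = (6.65×10^5/3490)·exp(-5.867) = 190.5 × 0.002831 = 0.539.
Since E_D > E_U, raising the temperature improves selectivity toward D.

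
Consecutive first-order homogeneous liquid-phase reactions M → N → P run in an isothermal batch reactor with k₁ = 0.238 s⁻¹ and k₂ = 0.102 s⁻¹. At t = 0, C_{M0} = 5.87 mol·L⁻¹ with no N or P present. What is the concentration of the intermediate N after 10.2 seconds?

2.72 mol·L⁻¹

The intermediate concentration in a first-order A→B→C sequence is C_N = k₁C_{M0}(e^(−k₁t) − e^(−k₂t))/(k₂−k₁).
e^(−k₁t) = e^(−0.238×10.2) = e^(−2.428) = 0.08825; e^(−k₂t) = e^(−1.040) = 0.3533.
C_N = 0.238×5.87/(0.102−0.238) × (0.08825−0.3533) = (-10.27)×(-0.2651) = 2.723 mol·L⁻¹.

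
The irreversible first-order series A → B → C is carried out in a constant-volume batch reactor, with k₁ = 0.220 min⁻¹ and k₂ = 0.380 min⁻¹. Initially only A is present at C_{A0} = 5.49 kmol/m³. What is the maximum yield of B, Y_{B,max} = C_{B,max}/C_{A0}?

0.273

For a first-order series the maximum intermediate yield is C_{B,max}/C_{A0} = (k₁/k₂)^[k₂/(k₂−k₁)].
= (0.220/0.380)^(0.380/(0.380−0.220)) = (0.5789)^(2.375) = 0.2731.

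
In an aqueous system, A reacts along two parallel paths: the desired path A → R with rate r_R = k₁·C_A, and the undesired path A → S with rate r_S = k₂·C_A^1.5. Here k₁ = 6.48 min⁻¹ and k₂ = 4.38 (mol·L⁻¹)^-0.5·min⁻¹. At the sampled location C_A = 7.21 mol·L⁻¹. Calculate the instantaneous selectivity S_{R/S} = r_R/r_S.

S_{R/S} = r_R/r_S = (k₁·C_A)/(k₂·C_A^1.5) = (k₁/k₂)·C_A^-0.5.
= (6.48×7.210) / (4.38×7.210^1.5) = 46.72/84.80 = 0.551.
The undesired path is higher order in A, so low C_A (CSTR or dilute feed) favours R.

0.551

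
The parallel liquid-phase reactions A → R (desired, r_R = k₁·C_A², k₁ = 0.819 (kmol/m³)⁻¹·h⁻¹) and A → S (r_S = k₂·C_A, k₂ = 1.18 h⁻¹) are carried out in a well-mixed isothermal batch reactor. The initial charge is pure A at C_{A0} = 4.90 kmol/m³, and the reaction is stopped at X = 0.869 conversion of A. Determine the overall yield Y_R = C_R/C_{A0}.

0.542

C_A = C_{A0}(1−X) = 0.6419 kmol/m³.
Along a PFR/batch, dC_S/dC_A = −r_S/(r_R+r_S) = −k₂/(k₂+k₁·C_A).
Integrating from C_{A0} to C_A: C_S = (1.18/0.819)·ln[(1.18+0.819·4.90)/(1.18+0.819·0.642)] = 1.441·ln(5.193/1.706) = 1.604 kmol/m³.
Then C_R = (C_{A0}−C_A) − C_S = 4.258 − 1.604 = 2.654 kmol/m³.
Y_R = C_R/C_{A0} = 2.654/4.90 = 0.542.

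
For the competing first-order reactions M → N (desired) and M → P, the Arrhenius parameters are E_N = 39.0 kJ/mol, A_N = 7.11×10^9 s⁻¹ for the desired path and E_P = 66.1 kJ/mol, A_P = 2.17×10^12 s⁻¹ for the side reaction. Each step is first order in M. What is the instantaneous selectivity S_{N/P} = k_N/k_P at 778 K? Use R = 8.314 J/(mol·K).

0.216

Since both paths have the same order in M, the concentration cancels and S_{N/P} = k_N/k_P = (A_N/A_P)·exp[(E_P−E_N)/(RT)].
(E_P−E_N)/(RT) = (66.1−39.0)×10³/(8.314×778) = 27100/6468 = 4.190.
k_N/k_P = (7.11×10^9/2.17×10^12)·exp(4.190) = 0.003276 × 66.00 = 0.216.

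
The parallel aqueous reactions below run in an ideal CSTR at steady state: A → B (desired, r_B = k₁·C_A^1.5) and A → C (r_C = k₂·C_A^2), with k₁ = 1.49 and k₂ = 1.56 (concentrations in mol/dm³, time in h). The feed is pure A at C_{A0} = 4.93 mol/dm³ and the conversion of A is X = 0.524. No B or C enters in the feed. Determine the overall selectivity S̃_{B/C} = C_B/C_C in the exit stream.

0.623

Exit C_A = C_{A0}(1−X) = 4.93×0.476 = 2.347 mol/dm³.
A CSTR operates uniformly at the exit composition, giving r_B = 5.356 and r_C = 8.591 (each k·C_A^n at C_A = 2.347).
Overall selectivity = C_B/C_C = r_Bτ/(r_Cτ) = r_B/r_C = 0.623.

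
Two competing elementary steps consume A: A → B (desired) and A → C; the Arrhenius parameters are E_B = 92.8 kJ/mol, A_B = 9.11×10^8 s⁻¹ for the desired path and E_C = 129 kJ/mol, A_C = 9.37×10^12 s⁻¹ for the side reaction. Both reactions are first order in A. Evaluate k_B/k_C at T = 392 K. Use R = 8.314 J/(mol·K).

With equal orders, S_{B/C} = k_B/k_C = (A_B/A_C)·exp[(E_C−E_B)/(RT)].
(E_C−E_B)/(RT) = (129−92.8)×10³/(8.314×392) = 36200/3259 = 11.11.
k_B/k_C = (9.11×10^8/9.37×10^12)·exp(11.11) = 9.723×10^-5 × 66663 = 6.48.
Since E_B < E_C, lowering the temperature improves selectivity toward B.

6.48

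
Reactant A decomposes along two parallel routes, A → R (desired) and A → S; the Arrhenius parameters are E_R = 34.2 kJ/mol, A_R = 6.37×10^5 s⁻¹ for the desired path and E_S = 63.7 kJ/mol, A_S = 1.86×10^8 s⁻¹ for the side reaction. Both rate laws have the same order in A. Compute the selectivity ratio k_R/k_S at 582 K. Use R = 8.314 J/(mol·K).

1.52

With equal orders, S_{R/S} = k_R/k_S = (A_R/A_S)·exp[(E_S−E_R)/(RT)].
(E_S−E_R)/(RT) = (63.7−34.2)×10³/(8.314×582) = 29500/4839 = 6.097.
k_R/k_S = (6.37×10^5/1.86×10^8)·exp(6.097) = 0.003425 × 444.4 = 1.52.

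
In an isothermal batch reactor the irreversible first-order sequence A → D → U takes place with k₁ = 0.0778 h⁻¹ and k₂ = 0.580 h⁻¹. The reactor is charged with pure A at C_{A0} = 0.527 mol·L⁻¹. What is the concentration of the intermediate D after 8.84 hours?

0.0406 mol·L⁻¹

The intermediate concentration in a first-order A→B→C sequence is C_D = k₁C_{A0}(e^(−k₁t) − e^(−k₂t))/(k₂−k₁).
e^(−k₁t) = e^(−0.0778×8.84) = e^(−0.6878) = 0.5027; e^(−k₂t) = e^(−5.127) = 0.005933.
C_D = 0.0778×0.527/(0.580−0.0778) × (0.5027−0.005933) = 0.08164×0.4968 = 0.04056 mol·L⁻¹.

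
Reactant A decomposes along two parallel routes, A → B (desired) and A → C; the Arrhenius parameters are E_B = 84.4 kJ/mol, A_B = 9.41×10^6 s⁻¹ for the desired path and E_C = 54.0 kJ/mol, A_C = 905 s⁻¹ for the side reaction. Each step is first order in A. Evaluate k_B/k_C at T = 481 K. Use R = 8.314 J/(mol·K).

5.19

With equal orders, S_{B/C} = k_B/k_C = (A_B/A_C)·exp[(E_C−E_B)/(RT)].
(E_C−E_B)/(RT) = (54.0−84.4)×10³/(8.314×481) = -30400/3999 = -7.602.
k_B/k_C = (9.41×10^6/905)·exp(-7.602) = 10398 × 4.995×10^-4 = 5.19.
Since E_B > E_C, raising the temperature improves selectivity toward B.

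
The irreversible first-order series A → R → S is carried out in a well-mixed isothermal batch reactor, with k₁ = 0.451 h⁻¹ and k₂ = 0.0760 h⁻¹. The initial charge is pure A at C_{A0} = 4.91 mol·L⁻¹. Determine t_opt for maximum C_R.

Setting dC_R/dt = 0 gives t_opt = ln(k₂/k₁)/(k₂−k₁).
= ln(0.0760/0.451)/(0.0760−0.451) = ln(0.1685)/-0.3750 = -1.781/-0.3750 = 4.75 h.

4.75 h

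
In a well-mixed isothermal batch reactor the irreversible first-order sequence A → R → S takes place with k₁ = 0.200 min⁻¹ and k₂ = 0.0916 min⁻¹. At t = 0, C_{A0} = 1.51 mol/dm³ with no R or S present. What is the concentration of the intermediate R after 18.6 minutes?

0.440 mol/dm³

Solving the coupled first-order balances gives C_R(t) = [k₁/(k₂−k₁)]·C_{A0}·(e^(−k₁t) − e^(−k₂t)).
e^(−k₁t) = e^(−0.200×18.6) = e^(−3.720) = 0.02423; e^(−k₂t) = e^(−1.704) = 0.1820.
C_R = 0.200×1.51/(0.0916−0.200) × (0.02423−0.1820) = (-2.786)×(-0.1578) = 0.4395 mol/dm³.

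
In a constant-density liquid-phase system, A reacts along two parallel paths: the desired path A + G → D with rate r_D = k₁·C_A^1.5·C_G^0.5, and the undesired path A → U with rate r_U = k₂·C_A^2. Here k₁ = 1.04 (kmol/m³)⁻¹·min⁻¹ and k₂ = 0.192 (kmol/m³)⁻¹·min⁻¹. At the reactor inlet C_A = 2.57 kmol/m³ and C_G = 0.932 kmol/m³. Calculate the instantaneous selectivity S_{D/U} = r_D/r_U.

3.26

S_{D/U} = r_D/r_U = (k₁·C_A^1.5·C_G^0.5)/(k₂·C_A^2) = (k₁/k₂)·C_A^-0.5·C_G^0.5.
= (1.04×2.570^1.5×0.9320^0.5) / (0.192×2.570^2) = 4.137/1.268 = 3.26.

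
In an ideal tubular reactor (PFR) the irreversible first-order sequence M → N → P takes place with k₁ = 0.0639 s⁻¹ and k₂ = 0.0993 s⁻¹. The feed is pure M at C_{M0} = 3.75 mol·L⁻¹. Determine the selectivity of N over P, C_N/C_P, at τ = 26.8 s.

0.322

The intermediate concentration in a first-order A→B→C sequence is C_N = k₁C_{M0}(e^(−k₁τ) − e^(−k₂τ))/(k₂−k₁).
e^(−k₁τ) = e^(−0.0639×26.8) = e^(−1.713) = 0.1804; e^(−k₂τ) = e^(−2.661) = 0.06986.
C_N = 0.0639×3.75/(0.0993−0.0639) × (0.1804−0.06986) = 6.769×0.1105 = 0.7483 mol·L⁻¹.
C_M = C_{M0}e^(−k₁τ) = 0.6765 mol·L⁻¹, so C_P = C_{M0}−C_M−C_N = 2.325 mol·L⁻¹; C_N/C_P = 0.322.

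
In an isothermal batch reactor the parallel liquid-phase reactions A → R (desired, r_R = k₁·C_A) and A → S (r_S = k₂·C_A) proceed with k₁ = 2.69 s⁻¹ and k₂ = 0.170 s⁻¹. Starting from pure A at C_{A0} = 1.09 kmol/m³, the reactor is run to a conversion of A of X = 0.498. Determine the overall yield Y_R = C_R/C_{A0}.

C_A = C_{A0}(1−X) = 0.5472 kmol/m³.
Both paths are first order in A, so the instantaneous fraction to R is constant: dC_R/d(−C_A) = k₁/(k₁+k₂) = 0.9406.
C_R = 0.9406·(C_{A0}−C_A) = 0.9406×0.5428 = 0.511 kmol/m³.
Y_R = C_R/C_{A0} = 0.5106/1.09 = 0.468.

0.468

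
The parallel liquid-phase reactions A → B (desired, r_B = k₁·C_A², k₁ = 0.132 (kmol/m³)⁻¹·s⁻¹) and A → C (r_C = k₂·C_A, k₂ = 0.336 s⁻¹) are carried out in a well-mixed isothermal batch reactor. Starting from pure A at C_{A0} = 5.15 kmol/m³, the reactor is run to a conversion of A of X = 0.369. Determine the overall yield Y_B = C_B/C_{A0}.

0.229

C_A = C_{A0}(1−X) = 3.250 kmol/m³.
Along a PFR/batch, dC_C/dC_A = −r_C/(r_B+r_C) = −k₂/(k₂+k₁·C_A).
Integrating from C_{A0} to C_A: C_C = (0.336/0.132)·ln[(0.336+0.132·5.15)/(0.336+0.132·3.25)] = 2.545·ln(1.016/0.7650) = 0.7219 kmol/m³.
Then C_B = (C_{A0}−C_A) − C_C = 1.900 − 0.7219 = 1.178 kmol/m³.
Y_B = C_B/C_{A0} = 1.178/5.15 = 0.229.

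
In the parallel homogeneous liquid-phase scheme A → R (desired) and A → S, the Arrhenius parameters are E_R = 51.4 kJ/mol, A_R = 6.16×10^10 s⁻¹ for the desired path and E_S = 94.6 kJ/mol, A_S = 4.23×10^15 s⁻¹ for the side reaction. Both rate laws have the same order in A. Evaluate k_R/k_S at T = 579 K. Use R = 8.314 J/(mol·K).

k_R/k_S = (A_R/A_S)·exp[−(E_R−E_S)/(RT)] = (A_R/A_S)·exp[(E_S−E_R)/(RT)].
(E_S−E_R)/(RT) = (94.6−51.4)×10³/(8.314×579) = 43200/4814 = 8.974.
k_R/k_S = (6.16×10^10/4.23×10^15)·exp(8.974) = 1.456×10^-5 × 7897 = 0.115.
Since E_R < E_S, lowering the temperature improves selectivity toward R.

0.115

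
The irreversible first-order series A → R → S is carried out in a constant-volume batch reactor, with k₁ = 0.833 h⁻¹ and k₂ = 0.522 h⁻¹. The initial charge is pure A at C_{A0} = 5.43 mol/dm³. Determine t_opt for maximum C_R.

1.50 h

The intermediate peaks when r₁ = r₂, i.e. k₁e^(−k₁t) = k₂e^(−k₂t), giving t_opt = ln(k₂/k₁)/(k₂−k₁).
= ln(0.522/0.833)/(0.522−0.833) = ln(0.6267)/-0.3110 = -0.4674/-0.3110 = 1.50 h.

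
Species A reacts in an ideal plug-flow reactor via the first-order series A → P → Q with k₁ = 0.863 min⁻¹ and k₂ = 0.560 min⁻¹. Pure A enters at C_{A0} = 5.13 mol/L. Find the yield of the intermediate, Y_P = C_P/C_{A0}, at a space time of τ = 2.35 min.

The intermediate concentration in a first-order A→B→C sequence is C_P = k₁C_{A0}(e^(−k₁τ) − e^(−k₂τ))/(k₂−k₁).
e^(−k₁τ) = e^(−0.863×2.35) = e^(−2.028) = 0.1316; e^(−k₂τ) = e^(−1.316) = 0.2682.
C_P = 0.863×5.13/(0.560−0.863) × (0.1316−0.2682) = (-14.61)×(-0.1366) = 1.996 mol/L.
Y_P = C_P/C_{A0} = 1.996/5.13 = 0.389.

0.389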